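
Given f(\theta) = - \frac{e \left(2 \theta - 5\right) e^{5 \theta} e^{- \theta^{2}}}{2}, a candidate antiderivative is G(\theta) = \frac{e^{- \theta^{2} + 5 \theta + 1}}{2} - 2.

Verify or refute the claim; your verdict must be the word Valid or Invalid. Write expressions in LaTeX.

Valid: G'(\theta) = f(\theta).

d/d\theta[G] = - e \theta e^{5 \theta} e^{- \theta^{2}} + \frac{5 e e^{5 \theta} e^{- \theta^{2}}}{2}
This equals f(\theta) exactly, so the claim holds.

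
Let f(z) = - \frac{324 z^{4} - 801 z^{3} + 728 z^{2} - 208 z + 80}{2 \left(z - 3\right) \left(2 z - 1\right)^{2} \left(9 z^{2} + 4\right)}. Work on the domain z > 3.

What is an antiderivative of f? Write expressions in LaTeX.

Check any antiderivative F(z) by computing F'(z) and comparing it with f(z).
Check: d/dz[\frac{- 10 \left(2 z - 1\right) \log{\left(z - 3 \right)} - 4 \left(2 z - 1\right) \log{\left(3 z^{2} + \frac{4}{3} \right)} - 5}{4 \left(2 z - 1\right)}] = \frac{- 324 z^{4} + 801 z^{3} - 728 z^{2} + 208 z - 80}{72 z^{5} - 288 z^{4} + 266 z^{3} - 182 z^{2} + 104 z - 24}, which equals f(z).

An antiderivative is F(z) = \frac{- 10 \left(2 z - 1\right) \log{\left(z - 3 \right)} - 4 \left(2 z - 1\right) \log{\left(3 z^{2} + \frac{4}{3} \right)} - 5}{4 \left(2 z - 1\right)}.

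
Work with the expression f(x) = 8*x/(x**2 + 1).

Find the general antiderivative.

The substitution u = x**2 + 1 works: f is exactly (dF/du)*(du/dx) for that inner function.
Check: d/dx[4*log(x**2 + 1)] = 8*x/(x**2 + 1) = f(x).

F(x) = 4*log(x**2 + 1) + C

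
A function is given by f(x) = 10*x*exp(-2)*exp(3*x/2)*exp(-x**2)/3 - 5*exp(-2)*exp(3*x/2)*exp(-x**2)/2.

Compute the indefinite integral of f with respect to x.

f matches the chain-rule pattern g'(h)*h' with inner function h(x) = -x**2 + 3*x/2 - 2; substituting u = h(x) collapses the integral.
Check: d/dx[-5*exp(-x**2 + 3*x/2 - 2)/3] = (20*x - 15)*exp(-2)*exp(3*x/2)*exp(-x**2)/6, which equals f(x).

F(x) = -5*exp(-x**2 + 3*x/2 - 2)/3 + C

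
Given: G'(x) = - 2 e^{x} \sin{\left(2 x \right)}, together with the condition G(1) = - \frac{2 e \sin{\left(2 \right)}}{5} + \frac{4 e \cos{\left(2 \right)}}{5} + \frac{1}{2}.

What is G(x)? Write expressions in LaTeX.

A candidate passes only if d/dx[G] lands on the given G'(x) exactly.
A general antiderivative is - \frac{2 e^{x} \sin{\left(2 x \right)}}{5} + \frac{4 e^{x} \cos{\left(2 x \right)}}{5} + C.
The condition gives C = - \frac{2 e \sin{\left(2 \right)}}{5} + \frac{4 e \cos{\left(2 \right)}}{5} + \frac{1}{2} - (- \frac{2 e \sin{\left(2 \right)}}{5} + \frac{4 e \cos{\left(2 \right)}}{5}) = \frac{1}{2}.
So G(x) = - \frac{2 e^{x} \sin{\left(2 x \right)}}{5} + \frac{4 e^{x} \cos{\left(2 x \right)}}{5} + \frac{1}{2}.
Check: d/dx[- \frac{2 e^{x} \sin{\left(2 x \right)}}{5} + \frac{4 e^{x} \cos{\left(2 x \right)}}{5} + \frac{1}{2}] = - 2 e^{x} \sin{\left(2 x \right)} = G'(x).

G(x) = - \frac{2 e^{x} \sin{\left(2 x \right)}}{5} + \frac{4 e^{x} \cos{\left(2 x \right)}}{5} + \frac{1}{2}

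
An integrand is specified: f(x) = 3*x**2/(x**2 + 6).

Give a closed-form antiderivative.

An antiderivative is F(x) = 3*x - 3*sqrt(6)*atan(sqrt(6)*x/6).

Differentiate the proposed F(x) back; it has to land on f(x) exactly.
Check: d/dx[3*x - 3*sqrt(6)*atan(sqrt(6)*x/6)] = 3*x**2/(x**2 + 6) = f(x).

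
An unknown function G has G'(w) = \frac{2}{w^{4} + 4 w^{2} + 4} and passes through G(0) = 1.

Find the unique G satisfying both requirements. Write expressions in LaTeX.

A candidate passes only if d/dw[G] lands on the given G'(w) exactly.
A general antiderivative is \frac{2 w}{4 w^{2} + 8} + \frac{\sqrt{2} \operatorname{atan}{\left(\frac{\sqrt{2} w}{2} \right)}}{4} + C.
The condition gives C = 1 - (0) = 1.
So G(w) = \frac{2 w}{4 w^{2} + 8} + \frac{\sqrt{2} \operatorname{atan}{\left(\frac{\sqrt{2} w}{2} \right)}}{4} + 1.
Check: d/dw[\frac{2 w}{4 w^{2} + 8} + \frac{\sqrt{2} \operatorname{atan}{\left(\frac{\sqrt{2} w}{2} \right)}}{4} + 1] = \frac{2}{w^{4} + 4 w^{2} + 4} = G'(w).

G(w) = \frac{2 w}{4 w^{2} + 8} + \frac{\sqrt{2} \operatorname{atan}{\left(\frac{\sqrt{2} w}{2} \right)}}{4} + 1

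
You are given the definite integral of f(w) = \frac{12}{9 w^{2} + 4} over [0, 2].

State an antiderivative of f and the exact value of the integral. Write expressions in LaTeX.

Since d/dw undoes antidifferentiation here, F'(w) = f(w) is required of F(w).
F(w) = 2 \operatorname{atan}{\left(\frac{3 w}{2} \right)} is an antiderivative of f.
Check: d/dw[2 \operatorname{atan}{\left(\frac{3 w}{2} \right)}] = \frac{12}{9 w^{2} + 4} = f(w).
F(2) = 2 \operatorname{atan}{\left(3 \right)}; F(0) = 0.
Integral = F(2) - F(0) = 2 \operatorname{atan}{\left(3 \right)}.

Antiderivative: F(w) = 2 \operatorname{atan}{\left(\frac{3 w}{2} \right)}; value = 2 \operatorname{atan}{\left(3 \right)}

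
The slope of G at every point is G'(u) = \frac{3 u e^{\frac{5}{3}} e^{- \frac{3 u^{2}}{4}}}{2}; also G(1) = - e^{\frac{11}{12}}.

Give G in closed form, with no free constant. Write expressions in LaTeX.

G'(u) matches the chain-rule pattern g'(h)*h' with inner function h(u) = \frac{5}{3} - \frac{3 u^{2}}{4}; substituting w = h(u) collapses the integral.
A general antiderivative is - e^{\frac{5}{3} - \frac{3 u^{2}}{4}} + C.
The condition gives C = - e^{\frac{11}{12}} - (- e^{\frac{11}{12}}) = 0.
So G(u) = - e^{\frac{5}{3}} e^{- \frac{3 u^{2}}{4}}.
Check: d/du[- e^{\frac{5}{3}} e^{- \frac{3 u^{2}}{4}}] = \frac{3 u e^{\frac{5}{3}} e^{- \frac{3 u^{2}}{4}}}{2} = G'(u).

G(u) = - e^{\frac{5}{3}} e^{- \frac{3 u^{2}}{4}}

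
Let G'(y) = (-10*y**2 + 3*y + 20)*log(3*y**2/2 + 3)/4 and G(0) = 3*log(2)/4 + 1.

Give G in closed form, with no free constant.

Check a candidate G(y) by differentiating: d/dy[G] must match the given G'(y).
A general antiderivative is 5*y**3/9 - 3*y**2/8 - 40*y/3 + (-5*y**3/6 + 3*y**2/8 + 5*y)*log(3*y**2/2 + 3) + 3*log(y**2 + 2)/4 + 40*sqrt(2)*atan(sqrt(2)*y/2)/3 + C.
The condition gives C = 3*log(2)/4 + 1 - (3*log(2)/4) = 1.
So G(y) = -5*y**3*log(3*y**2/2 + 3)/6 + 5*y**3/9 + 3*y**2*log(3*y**2/2 + 3)/8 - 3*y**2/8 + 5*y*log(3*y**2/2 + 3) - 40*y/3 + 3*log(y**2 + 2)/4 + 40*sqrt(2)*atan(sqrt(2)*y/2)/3 + 1.
Check: d/dy[-5*y**3*log(3*y**2/2 + 3)/6 + 5*y**3/9 + 3*y**2*log(3*y**2/2 + 3)/8 - 3*y**2/8 + 5*y*log(3*y**2/2 + 3) - 40*y/3 + 3*log(y**2 + 2)/4 + 40*sqrt(2)*atan(sqrt(2)*y/2)/3 + 1] = -5*y**2*log(y**2/2 + 1)/2 - 5*y**2*log(3)/2 + 3*y*log(y**2/2 + 1)/4 + 3*y*log(3)/4 + 5*log(y**2/2 + 1) + 5*log(3), which equals G'(y).

G(y) = -5*y**3*log(3*y**2/2 + 3)/6 + 5*y**3/9 + 3*y**2*log(3*y**2/2 + 3)/8 - 3*y**2/8 + 5*y*log(3*y**2/2 + 3) - 40*y/3 + 3*log(y**2 + 2)/4 + 40*sqrt(2)*atan(sqrt(2)*y/2)/3 + 1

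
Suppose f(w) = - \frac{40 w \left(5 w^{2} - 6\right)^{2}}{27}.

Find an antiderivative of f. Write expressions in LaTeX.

An antiderivative is F(w) = \frac{4 \left(6 - 5 w^{2}\right)^{3}}{81}.

f matches the chain-rule pattern g'(h)*h' with inner function h(w) = 2 - \frac{5 w^{2}}{3}; substituting u = h(w) collapses the integral.
Check: d/dw[\frac{4 \left(6 - 5 w^{2}\right)^{3}}{81}] = - \frac{1000 w^{5}}{27} + \frac{800 w^{3}}{9} - \frac{160 w}{3}, which equals f(w).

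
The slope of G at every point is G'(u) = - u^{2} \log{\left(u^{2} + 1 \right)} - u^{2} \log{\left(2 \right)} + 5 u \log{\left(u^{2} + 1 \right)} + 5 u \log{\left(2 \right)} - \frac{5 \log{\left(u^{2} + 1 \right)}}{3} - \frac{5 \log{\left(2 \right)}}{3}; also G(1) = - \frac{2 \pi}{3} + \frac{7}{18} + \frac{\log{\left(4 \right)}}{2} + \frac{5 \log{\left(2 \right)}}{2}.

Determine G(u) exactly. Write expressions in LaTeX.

The integrand splits into summands that can be handled one at a time.
A general antiderivative is \frac{2 u^{3}}{9} - \frac{5 u^{2}}{2} + \frac{8 u}{3} + \left(- \frac{u^{3}}{3} + \frac{5 u^{2}}{2} - \frac{5 u}{3}\right) \log{\left(2 u^{2} + 2 \right)} + \frac{5 \log{\left(u^{2} + 1 \right)}}{2} - \frac{8 \operatorname{atan}{\left(u \right)}}{3} + C.
The condition gives C = - \frac{2 \pi}{3} + \frac{7}{18} + \frac{\log{\left(4 \right)}}{2} + \frac{5 \log{\left(2 \right)}}{2} - (- \frac{2 \pi}{3} + \frac{7}{18} + \frac{\log{\left(4 \right)}}{2} + \frac{5 \log{\left(2 \right)}}{2}) = 0.
So G(u) = \frac{2 u^{3}}{9} - \frac{5 u^{2}}{2} + \frac{8 u}{3} + \left(- \frac{u^{3}}{3} + \frac{5 u^{2}}{2} - \frac{5 u}{3}\right) \log{\left(2 u^{2} + 2 \right)} + \frac{5 \log{\left(u^{2} + 1 \right)}}{2} - \frac{8 \operatorname{atan}{\left(u \right)}}{3}.
Check: d/du[\frac{2 u^{3}}{9} - \frac{5 u^{2}}{2} + \frac{8 u}{3} + \left(- \frac{u^{3}}{3} + \frac{5 u^{2}}{2} - \frac{5 u}{3}\right) \log{\left(2 u^{2} + 2 \right)} + \frac{5 \log{\left(u^{2} + 1 \right)}}{2} - \frac{8 \operatorname{atan}{\left(u \right)}}{3}] = - u^{2} \log{\left(u^{2} + 1 \right)} - u^{2} \log{\left(2 \right)} + 5 u \log{\left(u^{2} + 1 \right)} + 5 u \log{\left(2 \right)} - \frac{5 \log{\left(u^{2} + 1 \right)}}{3} - \frac{5 \log{\left(2 \right)}}{3} = G'(u).

G(u) = \frac{2 u^{3}}{9} - \frac{5 u^{2}}{2} + \frac{8 u}{3} + \left(- \frac{u^{3}}{3} + \frac{5 u^{2}}{2} - \frac{5 u}{3}\right) \log{\left(2 u^{2} + 2 \right)} + \frac{5 \log{\left(u^{2} + 1 \right)}}{2} - \frac{8 \operatorname{atan}{\left(u \right)}}{3}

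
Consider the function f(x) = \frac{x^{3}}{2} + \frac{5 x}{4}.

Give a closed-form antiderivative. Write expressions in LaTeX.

An antiderivative is F(x) = \frac{x^{4}}{8} + \frac{5 x^{2}}{8}.

The integrand splits into summands that can be handled one at a time.
Check: d/dx[\frac{x^{4}}{8} + \frac{5 x^{2}}{8}] = \frac{x^{3}}{2} + \frac{5 x}{4} = f(x).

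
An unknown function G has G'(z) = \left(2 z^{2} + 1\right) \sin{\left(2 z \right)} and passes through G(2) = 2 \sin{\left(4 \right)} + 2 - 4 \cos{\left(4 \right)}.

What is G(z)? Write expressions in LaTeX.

G(z) = - z^{2} \cos{\left(2 z \right)} + z \sin{\left(2 z \right)} + 2

Whatever form G(z) takes, its d/dz must return the stated G'(z).
A general antiderivative is - z^{2} \cos{\left(2 z \right)} + z \sin{\left(2 z \right)} + C.
The condition gives C = 2 \sin{\left(4 \right)} + 2 - 4 \cos{\left(4 \right)} - (2 \sin{\left(4 \right)} - 4 \cos{\left(4 \right)}) = 2.
So G(z) = - z^{2} \cos{\left(2 z \right)} + z \sin{\left(2 z \right)} + 2.
Check: d/dz[- z^{2} \cos{\left(2 z \right)} + z \sin{\left(2 z \right)} + 2] = 2 z^{2} \sin{\left(2 z \right)} + \sin{\left(2 z \right)}, which equals G'(z).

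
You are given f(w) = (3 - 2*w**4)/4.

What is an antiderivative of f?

Differentiate the proposed F(w) back; it has to land on f(w) exactly.
Check: d/dw[-w**5/10 + 3*w/4] = 3/4 - w**4/2, which equals f(w).

An antiderivative is F(w) = -w**5/10 + 3*w/4.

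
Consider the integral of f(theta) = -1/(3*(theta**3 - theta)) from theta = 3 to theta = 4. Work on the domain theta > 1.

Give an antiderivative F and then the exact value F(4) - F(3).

Antiderivative: F(theta) = (2*log(theta) - log(theta**2 - 1))/6; value = -log(15)/6 - log(3)/3 + log(8)/6 + log(4)/3

The denominator factors as 3*theta*(theta - 1)*(theta + 1); partial fractions split f into directly integrable pieces: -1/(6*(theta + 1)) - 1/(6*(theta - 1)) + 1/(3*theta).
F(theta) = (2*log(theta) - log(theta**2 - 1))/6 is an antiderivative of f.
Check: d/dtheta[(2*log(theta) - log(theta**2 - 1))/6] = -1/(3*theta**3 - 3*theta), which equals f(theta).
F(4) = -log(15)/6 + log(4)/3; F(3) = -log(8)/6 + log(3)/3.
Integral = F(4) - F(3) = -log(15)/6 - log(3)/3 + log(8)/6 + log(4)/3.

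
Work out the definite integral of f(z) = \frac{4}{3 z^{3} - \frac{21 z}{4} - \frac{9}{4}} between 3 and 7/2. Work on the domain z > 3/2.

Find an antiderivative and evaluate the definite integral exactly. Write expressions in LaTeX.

Factor the denominator (3 \left(z + 1\right) \left(2 z - 3\right) \left(2 z + 1\right)) and decompose: f = - \frac{8}{3 \left(2 z + 1\right)} + \frac{8}{15 \left(2 z - 3\right)} + \frac{16}{15 \left(z + 1\right)}; each piece integrates to a log, atan, or power term.
F(z) = \frac{4 \log{\left(z - \frac{3}{2} \right)}}{15} - \frac{4 \log{\left(z + \frac{1}{2} \right)}}{3} + \frac{16 \log{\left(z + 1 \right)}}{15} is an antiderivative of f.
Check: d/dz[\frac{4 \log{\left(z - \frac{3}{2} \right)}}{15} - \frac{4 \log{\left(z + \frac{1}{2} \right)}}{3} + \frac{16 \log{\left(z + 1 \right)}}{15}] = \frac{16}{12 z^{3} - 21 z - 9}, which equals f(z).
F(7/2) = - \frac{4 \log{\left(4 \right)}}{3} + \frac{4 \log{\left(2 \right)}}{15} + \frac{16 \log{\left(\frac{9}{2} \right)}}{15}; F(3) = - \frac{4 \log{\left(\frac{7}{2} \right)}}{3} + \frac{4 \log{\left(\frac{3}{2} \right)}}{15} + \frac{16 \log{\left(4 \right)}}{15}.
Integral = F(7/2) - F(3) = - \frac{12 \log{\left(4 \right)}}{5} - \frac{4 \log{\left(\frac{3}{2} \right)}}{15} + \frac{4 \log{\left(2 \right)}}{15} + \frac{16 \log{\left(\frac{9}{2} \right)}}{15} + \frac{4 \log{\left(\frac{7}{2} \right)}}{3}.

Antiderivative: F(z) = \frac{4 \log{\left(z - \frac{3}{2} \right)}}{15} - \frac{4 \log{\left(z + \frac{1}{2} \right)}}{3} + \frac{16 \log{\left(z + 1 \right)}}{15}; value = - \frac{12 \log{\left(4 \right)}}{5} - \frac{4 \log{\left(\frac{3}{2} \right)}}{15} + \frac{4 \log{\left(2 \right)}}{15} + \frac{16 \log{\left(\frac{9}{2} \right)}}{15} + \frac{4 \log{\left(\frac{7}{2} \right)}}{3}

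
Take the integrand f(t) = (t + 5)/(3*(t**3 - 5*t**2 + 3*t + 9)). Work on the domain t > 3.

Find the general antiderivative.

F(t) = (-t*log(t - 3) + t*log(t + 1) + 3*log(t - 3) - 3*log(t + 1) - 8)/(12*t - 36) + C

The denominator factors as 3*(t - 3)**2*(t + 1); partial fractions split f into directly integrable pieces: 1/(12*(t + 1)) - 1/(12*(t - 3)) + 2/(3*(t - 3)**2).
Check: d/dt[(-t*log(t - 3) + t*log(t + 1) + 3*log(t - 3) - 3*log(t + 1) - 8)/(12*t - 36)] = (t + 5)/(3*t**3 - 15*t**2 + 9*t + 27), which equals f(t).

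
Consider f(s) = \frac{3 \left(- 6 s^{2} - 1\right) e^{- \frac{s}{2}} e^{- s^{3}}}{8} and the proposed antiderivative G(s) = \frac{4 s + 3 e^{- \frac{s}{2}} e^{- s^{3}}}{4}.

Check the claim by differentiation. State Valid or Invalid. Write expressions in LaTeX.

Invalid: d/ds[G] - f = 1, which is not 0.

d/ds[G] = \frac{\left(- 18 s^{2} + 8 e^{\frac{s}{2}} e^{s^{3}} - 3\right) e^{- \frac{s}{2}} e^{- s^{3}}}{8}
d/ds[G] - f(s) = 1 != 0.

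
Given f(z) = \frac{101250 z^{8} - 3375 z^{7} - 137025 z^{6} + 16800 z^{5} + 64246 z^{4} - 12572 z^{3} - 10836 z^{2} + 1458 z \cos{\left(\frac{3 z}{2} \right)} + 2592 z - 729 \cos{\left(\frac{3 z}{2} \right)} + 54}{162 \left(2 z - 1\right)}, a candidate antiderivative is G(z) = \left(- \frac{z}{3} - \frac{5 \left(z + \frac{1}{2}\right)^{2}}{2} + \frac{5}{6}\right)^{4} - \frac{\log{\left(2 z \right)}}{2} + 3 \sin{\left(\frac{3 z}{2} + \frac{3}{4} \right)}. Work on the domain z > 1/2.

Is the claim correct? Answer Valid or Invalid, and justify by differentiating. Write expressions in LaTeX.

d/dz[G] = \frac{6480000 z^{8} + 25704000 z^{7} + 35834400 z^{6} + 18992400 z^{5} + 1318744 z^{4} - 949620 z^{3} + 82950 z^{2} + 93312 z \cos{\left(\frac{3 z}{2} + \frac{3}{4} \right)} - 2125 z - 10368}{20736 z}
d/dz[G] - f(z) = \frac{45360000 z^{8} + 63504000 z^{7} - 24578400 z^{5} - 1608768 z^{4} + 2502528 z^{3} - 186624 z^{2} \cos{\left(\frac{3 z}{2} \right)} + 186624 z^{2} \cos{\left(\frac{3 z}{2} + \frac{3}{4} \right)} - 418976 z^{2} + 93312 z \cos{\left(\frac{3 z}{2} \right)} - 93312 z \cos{\left(\frac{3 z}{2} + \frac{3}{4} \right)} - 25523 z + 10368}{41472 z^{2} - 20736 z} != 0.

Invalid: d/dz[G] - f = \frac{45360000 z^{8} + 63504000 z^{7} - 24578400 z^{5} - 1608768 z^{4} + 2502528 z^{3} - 186624 z^{2} \cos{\left(\frac{3 z}{2} \right)} + 186624 z^{2} \cos{\left(\frac{3 z}{2} + \frac{3}{4} \right)} - 418976 z^{2} + 93312 z \cos{\left(\frac{3 z}{2} \right)} - 93312 z \cos{\left(\frac{3 z}{2} + \frac{3}{4} \right)} - 25523 z + 10368}{41472 z^{2} - 20736 z}, which is not 0.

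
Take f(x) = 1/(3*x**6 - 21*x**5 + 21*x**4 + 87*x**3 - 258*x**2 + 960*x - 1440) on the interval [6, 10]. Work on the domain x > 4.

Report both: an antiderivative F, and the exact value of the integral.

Antiderivative: F(x) = -(215*x*log(x - 4) - 343*x*log(x - 2) + 18*x*log(x + 3) + 55*x*log(x**2 + 5) + 18*sqrt(5)*x*atan(sqrt(5)*x/5) - 860*log(x - 4) + 1372*log(x - 2) - 72*log(x + 3) - 220*log(x**2 + 5) - 72*sqrt(5)*atan(sqrt(5)*x/5) + 210)/(185220*(x - 4)); value = -log(4)/540 - 43*log(6)/37044 - 11*log(105)/37044 - sqrt(5)*atan(2*sqrt(5))/10290 - log(13)/10290 + log(9)/10290 + sqrt(5)*atan(6*sqrt(5)/5)/10290 + 1/2646 + 43*log(2)/37044 + 11*log(41)/37044 + log(8)/540

The denominator factors as 3*(x - 4)**2*(x - 2)*(x + 3)*(x**2 + 5); partial fractions split f into directly integrable pieces: -(11*x + 9)/(18522*(x**2 + 5)) - 1/(10290*(x + 3)) + 1/(540*(x - 2)) - 43/(37044*(x - 4)) + 1/(882*(x - 4)**2).
F(x) = -(215*x*log(x - 4) - 343*x*log(x - 2) + 18*x*log(x + 3) + 55*x*log(x**2 + 5) + 18*sqrt(5)*x*atan(sqrt(5)*x/5) - 860*log(x - 4) + 1372*log(x - 2) - 72*log(x + 3) - 220*log(x**2 + 5) - 72*sqrt(5)*atan(sqrt(5)*x/5) + 210)/(185220*(x - 4)) is an antiderivative of f.
Check: d/dx[-(215*x*log(x - 4) - 343*x*log(x - 2) + 18*x*log(x + 3) + 55*x*log(x**2 + 5) + 18*sqrt(5)*x*atan(sqrt(5)*x/5) - 860*log(x - 4) + 1372*log(x - 2) - 72*log(x + 3) - 220*log(x**2 + 5) - 72*sqrt(5)*atan(sqrt(5)*x/5) + 210)/(185220*(x - 4))] = 1/(3*x**6 - 21*x**5 + 21*x**4 + 87*x**3 - 258*x**2 + 960*x - 1440) = f(x).
F(10) = -43*log(6)/37044 - 11*log(105)/37044 - sqrt(5)*atan(2*sqrt(5))/10290 - log(13)/10290 - 1/5292 + log(8)/540; F(6) = -11*log(41)/37044 - 43*log(2)/37044 - 1/1764 - sqrt(5)*atan(6*sqrt(5)/5)/10290 - log(9)/10290 + log(4)/540.
Integral = F(10) - F(6) = -log(4)/540 - 43*log(6)/37044 - 11*log(105)/37044 - sqrt(5)*atan(2*sqrt(5))/10290 - log(13)/10290 + log(9)/10290 + sqrt(5)*atan(6*sqrt(5)/5)/10290 + 1/2646 + 43*log(2)/37044 + 11*log(41)/37044 + log(8)/540.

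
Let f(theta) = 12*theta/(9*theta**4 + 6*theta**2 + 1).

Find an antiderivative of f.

An antiderivative is F(theta) = -2/(3*(theta**2 + 1/3)).

f matches the chain-rule pattern g'(h)*h' with inner function h(theta) = theta**2 + 1/3; substituting u = h(theta) collapses the integral.
Check: d/dtheta[-2/(3*(theta**2 + 1/3))] = 12*theta/(9*theta**4 + 6*theta**2 + 1) = f(theta).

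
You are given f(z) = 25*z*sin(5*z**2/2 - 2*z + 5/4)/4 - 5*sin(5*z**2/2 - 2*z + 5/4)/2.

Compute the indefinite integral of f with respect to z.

The substitution u = 5*z**2/2 - 2*z + 5/4 works: f is exactly (dF/du)*(du/dz) for that inner function.
Check: d/dz[-5*cos(5*z**2/2 - 2*z + 5/4)/4] = 25*z*sin(5*z**2/2 - 2*z + 5/4)/4 - 5*sin(5*z**2/2 - 2*z + 5/4)/2 = f(z).

F(z) = -5*cos(5*z**2/2 - 2*z + 5/4)/4 + C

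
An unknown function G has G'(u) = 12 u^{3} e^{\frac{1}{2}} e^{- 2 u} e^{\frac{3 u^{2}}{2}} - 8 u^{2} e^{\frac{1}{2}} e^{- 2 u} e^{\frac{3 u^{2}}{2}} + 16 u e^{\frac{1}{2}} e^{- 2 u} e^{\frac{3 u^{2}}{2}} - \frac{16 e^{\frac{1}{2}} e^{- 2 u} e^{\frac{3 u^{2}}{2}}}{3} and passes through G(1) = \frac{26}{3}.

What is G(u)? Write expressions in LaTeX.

G(u) = \frac{2 \left(- 2 \left(- 3 u^{2} - 2\right) e^{\frac{3 u^{2}}{2} - 2 u + \frac{1}{2}} + 3\right)}{3}

Recognize the product-rule pattern: G'(u) = v'r + vr' with v = 4 u^{2} + \frac{8}{3}, r = e^{\frac{3 u^{2}}{2} - 2 u + \frac{1}{2}}, so integration by parts undoes it.
A general antiderivative is - 4 \left(- u^{2} - \frac{2}{3}\right) e^{\frac{3 u^{2}}{2} - 2 u + \frac{1}{2}} + C.
The condition gives C = \frac{26}{3} - (\frac{20}{3}) = 2.
So G(u) = \frac{2 \left(- 2 \left(- 3 u^{2} - 2\right) e^{\frac{3 u^{2}}{2} - 2 u + \frac{1}{2}} + 3\right)}{3}.
Check: d/du[\frac{2 \left(- 2 \left(- 3 u^{2} - 2\right) e^{\frac{3 u^{2}}{2} - 2 u + \frac{1}{2}} + 3\right)}{3}] = 12 u^{3} e^{\frac{1}{2}} e^{- 2 u} e^{\frac{3 u^{2}}{2}} - 8 u^{2} e^{\frac{1}{2}} e^{- 2 u} e^{\frac{3 u^{2}}{2}} + 16 u e^{\frac{1}{2}} e^{- 2 u} e^{\frac{3 u^{2}}{2}} - \frac{16 e^{\frac{1}{2}} e^{- 2 u} e^{\frac{3 u^{2}}{2}}}{3} = G'(u).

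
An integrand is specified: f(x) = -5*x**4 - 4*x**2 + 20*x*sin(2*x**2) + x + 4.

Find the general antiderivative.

The integrand splits into summands that can be handled one at a time.
Check: d/dx[-x**5 - 4*x**3/3 + x**2/2 + 4*x - 5*cos(2*x**2)] = -5*x**4 - 4*x**2 + 20*x*sin(2*x**2) + x + 4 = f(x).

F(x) = -x**5 - 4*x**3/3 + x**2/2 + 4*x - 5*cos(2*x**2) + C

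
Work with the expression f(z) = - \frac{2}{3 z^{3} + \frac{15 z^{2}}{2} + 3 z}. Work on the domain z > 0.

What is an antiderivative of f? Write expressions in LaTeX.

An antiderivative is F(z) = \frac{2 \left(- 3 \log{\left(z \right)} + 4 \log{\left(z + \frac{1}{2} \right)} - \log{\left(z + 2 \right)}\right)}{9}.

Factor the denominator (3 z \left(z + 2\right) \left(2 z + 1\right)) and decompose: f = \frac{16}{9 \left(2 z + 1\right)} - \frac{2}{9 \left(z + 2\right)} - \frac{2}{3 z}; each piece integrates to a log, atan, or power term.
Check: d/dz[\frac{2 \left(- 3 \log{\left(z \right)} + 4 \log{\left(z + \frac{1}{2} \right)} - \log{\left(z + 2 \right)}\right)}{9}] = - \frac{4}{6 z^{3} + 15 z^{2} + 6 z}, which equals f(z).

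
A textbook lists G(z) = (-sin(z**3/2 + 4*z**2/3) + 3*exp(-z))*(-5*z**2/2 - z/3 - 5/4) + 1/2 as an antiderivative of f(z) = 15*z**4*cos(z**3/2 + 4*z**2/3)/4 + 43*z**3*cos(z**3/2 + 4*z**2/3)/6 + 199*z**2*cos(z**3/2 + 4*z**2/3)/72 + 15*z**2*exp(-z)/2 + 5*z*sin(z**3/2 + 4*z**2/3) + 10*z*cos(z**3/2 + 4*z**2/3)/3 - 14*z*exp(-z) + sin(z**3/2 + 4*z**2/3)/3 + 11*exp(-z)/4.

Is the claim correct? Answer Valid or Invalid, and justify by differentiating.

Valid - the claim checks out under differentiation.

d/dz[G] = (270*z**4*exp(z)*cos(z**3/2 + 4*z**2/3) + 516*z**3*exp(z)*cos(z**3/2 + 4*z**2/3) + 199*z**2*exp(z)*cos(z**3/2 + 4*z**2/3) + 540*z**2 + 360*z*exp(z)*sin(z**3/2 + 4*z**2/3) + 240*z*exp(z)*cos(z**3/2 + 4*z**2/3) - 1008*z + 24*exp(z)*sin(z**3/2 + 4*z**2/3) + 198)*exp(-z)/72
This equals f(z) exactly, so the claim holds.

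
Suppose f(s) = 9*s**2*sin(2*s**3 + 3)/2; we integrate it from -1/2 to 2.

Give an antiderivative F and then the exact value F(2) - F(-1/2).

f matches the chain-rule pattern g'(h)*h' with inner function h(s) = 2*s**3 + 3; substituting u = h(s) collapses the integral.
F(s) = -3*cos(2*s**3 + 3)/4 is an antiderivative of f.
Check: d/ds[-3*cos(2*s**3 + 3)/4] = 9*s**2*sin(2*s**3 + 3)/2 = f(s).
F(2) = -3*cos(19)/4; F(-1/2) = -3*cos(11/4)/4.
Integral = F(2) - F(-1/2) = -3*cos(19)/4 + 3*cos(11/4)/4.

Antiderivative: F(s) = -3*cos(2*s**3 + 3)/4; value = -3*cos(19)/4 + 3*cos(11/4)/4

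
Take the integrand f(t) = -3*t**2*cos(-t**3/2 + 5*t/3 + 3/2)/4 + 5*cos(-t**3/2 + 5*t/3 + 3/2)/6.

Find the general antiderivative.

F(t) = sin(-t**3/2 + 5*t/3 + 3/2)/2 + C

f matches the chain-rule pattern g'(h)*h' with inner function h(t) = -t**3/2 + 5*t/3 + 3/2; substituting u = h(t) collapses the integral.
Check: d/dt[sin(-t**3/2 + 5*t/3 + 3/2)/2] = -3*t**2*cos(-t**3/2 + 5*t/3 + 3/2)/4 + 5*cos(-t**3/2 + 5*t/3 + 3/2)/6 = f(t).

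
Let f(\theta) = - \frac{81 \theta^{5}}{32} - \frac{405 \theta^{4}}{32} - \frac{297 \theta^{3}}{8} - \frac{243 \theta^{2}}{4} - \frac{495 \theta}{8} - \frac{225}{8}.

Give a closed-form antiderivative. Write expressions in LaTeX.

An antiderivative is F(\theta) = - \frac{\left(3 \theta^{2} + 6 \theta + 10\right)^{3}}{64}.

f matches the chain-rule pattern g'(h)*h' with inner function h(\theta) = \frac{3 \theta^{2}}{4} + \frac{3 \theta}{2} + \frac{5}{2}; substituting u = h(\theta) collapses the integral.
Check: d/d\theta[- \frac{\left(3 \theta^{2} + 6 \theta + 10\right)^{3}}{64}] = - \frac{81 \theta^{5}}{32} - \frac{405 \theta^{4}}{32} - \frac{297 \theta^{3}}{8} - \frac{243 \theta^{2}}{4} - \frac{495 \theta}{8} - \frac{225}{8} = f(\theta).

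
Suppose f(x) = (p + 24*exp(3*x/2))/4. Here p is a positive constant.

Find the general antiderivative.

Any candidate F(x) must reproduce f(x) exactly when differentiated.
Check: d/dx[p*x/4 + 4*exp(3*x/2)] = p/4 + 6*exp(3*x/2), which equals f(x).

F(x) = p*x/4 + 4*exp(3*x/2) + C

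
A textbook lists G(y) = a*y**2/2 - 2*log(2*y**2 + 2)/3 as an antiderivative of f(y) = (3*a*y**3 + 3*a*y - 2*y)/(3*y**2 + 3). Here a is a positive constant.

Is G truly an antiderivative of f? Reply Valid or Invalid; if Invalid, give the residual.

Invalid: d/dy[G] - f = -2*y/(3*y**2 + 3), which is not 0.

d/dy[G] = (3*a*y**3 + 3*a*y - 4*y)/(3*y**2 + 3)
d/dy[G] - f(y) = -2*y/(3*y**2 + 3) != 0.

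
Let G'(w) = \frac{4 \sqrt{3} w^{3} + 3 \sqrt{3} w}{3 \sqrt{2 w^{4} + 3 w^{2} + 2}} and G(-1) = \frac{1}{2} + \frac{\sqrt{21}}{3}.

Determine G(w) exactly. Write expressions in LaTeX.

G'(w) matches the chain-rule pattern g'(h)*h' with inner function h(w) = \frac{2 w^{4}}{3} + w^{2} + \frac{2}{3}; substituting u = h(w) collapses the integral.
A general antiderivative is \sqrt{\frac{2 w^{4}}{3} + w^{2} + \frac{2}{3}} + C.
The condition gives C = \frac{1}{2} + \frac{\sqrt{21}}{3} - (\frac{\sqrt{21}}{3}) = \frac{1}{2}.
So G(w) = \sqrt{\frac{2 w^{4}}{3} + w^{2} + \frac{2}{3}} + \frac{1}{2}.
Check: d/dw[\sqrt{\frac{2 w^{4}}{3} + w^{2} + \frac{2}{3}} + \frac{1}{2}] = \frac{4 \sqrt{3} w^{3} + 3 \sqrt{3} w}{3 \sqrt{2 w^{4} + 3 w^{2} + 2}} = G'(w).

G(w) = \sqrt{\frac{2 w^{4}}{3} + w^{2} + \frac{2}{3}} + \frac{1}{2}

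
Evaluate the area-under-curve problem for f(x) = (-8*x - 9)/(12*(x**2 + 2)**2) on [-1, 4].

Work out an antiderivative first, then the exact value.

Whatever form F(x) takes, F'(x) = f(x) is non-negotiable.
F(x) = (-9*sqrt(2)*x**2*atan(sqrt(2)*x/2) - 18*x - 18*sqrt(2)*atan(sqrt(2)*x/2) + 32)/(96*x**2 + 192) is an antiderivative of f.
Check: d/dx[(-9*sqrt(2)*x**2*atan(sqrt(2)*x/2) - 18*x - 18*sqrt(2)*atan(sqrt(2)*x/2) + 32)/(96*x**2 + 192)] = (-8*x - 9)/(12*x**4 + 48*x**2 + 48), which equals f(x).
F(4) = -3*sqrt(2)*atan(2*sqrt(2))/32 - 5/216; F(-1) = 3*sqrt(2)*atan(sqrt(2)/2)/32 + 25/144.
Integral = F(4) - F(-1) = -85/432 - 3*sqrt(2)*atan(2*sqrt(2))/32 - 3*sqrt(2)*atan(sqrt(2)/2)/32.

Antiderivative: F(x) = (-9*sqrt(2)*x**2*atan(sqrt(2)*x/2) - 18*x - 18*sqrt(2)*atan(sqrt(2)*x/2) + 32)/(96*x**2 + 192); value = -85/432 - 3*sqrt(2)*atan(2*sqrt(2))/32 - 3*sqrt(2)*atan(sqrt(2)/2)/32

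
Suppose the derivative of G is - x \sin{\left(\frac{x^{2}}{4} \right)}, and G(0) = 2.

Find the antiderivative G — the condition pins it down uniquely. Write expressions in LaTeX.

G(x) = 2 \cos{\left(\frac{x^{2}}{4} \right)}

The substitution u = \frac{x^{2}}{4} works: G'(x) is exactly (dG/du)*(du/dx) for that inner function.
A general antiderivative is 2 \cos{\left(\frac{x^{2}}{4} \right)} + C.
The condition gives C = 2 - (2) = 0.
So G(x) = 2 \cos{\left(\frac{x^{2}}{4} \right)}.
Check: d/dx[2 \cos{\left(\frac{x^{2}}{4} \right)}] = - x \sin{\left(\frac{x^{2}}{4} \right)} = G'(x).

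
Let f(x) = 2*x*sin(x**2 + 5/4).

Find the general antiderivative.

The substitution u = x**2 + 5/4 works: f is exactly (dF/du)*(du/dx) for that inner function.
Check: d/dx[-cos(x**2 + 5/4)] = 2*x*sin(x**2 + 5/4) = f(x).

F(x) = -cos(x**2 + 5/4) + C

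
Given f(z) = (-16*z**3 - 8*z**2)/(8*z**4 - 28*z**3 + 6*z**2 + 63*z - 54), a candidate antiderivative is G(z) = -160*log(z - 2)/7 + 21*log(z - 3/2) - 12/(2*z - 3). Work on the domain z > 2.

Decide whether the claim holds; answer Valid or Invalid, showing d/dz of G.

Invalid: d/dz[G] - f = 2/(14*z + 21), which is not 0.

d/dz[G] = (-52*z**2 + 30*z - 12)/(28*z**3 - 140*z**2 + 231*z - 126)
d/dz[G] - f(z) = 2/(14*z + 21) != 0.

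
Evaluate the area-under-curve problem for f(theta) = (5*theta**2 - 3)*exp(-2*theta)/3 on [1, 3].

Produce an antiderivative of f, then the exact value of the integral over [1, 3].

f has the shape u'v + uv' for u = -5*theta**2/6 - 5*theta/6 + 1/12 and v = exp(-2*theta) — it is the derivative of the product u*v.
F(theta) = (-10*theta**2 - 10*theta + 1)*exp(-2*theta)/12 is an antiderivative of f.
Check: d/dtheta[(-10*theta**2 - 10*theta + 1)*exp(-2*theta)/12] = (5*theta**2 - 3)*exp(-2*theta)/3 = f(theta).
F(3) = -119*exp(-6)/12; F(1) = -19*exp(-2)/12.
Integral = F(3) - F(1) = -119*exp(-6)/12 + 19*exp(-2)/12.

Antiderivative: F(theta) = (-10*theta**2 - 10*theta + 1)*exp(-2*theta)/12; value = -119*exp(-6)/12 + 19*exp(-2)/12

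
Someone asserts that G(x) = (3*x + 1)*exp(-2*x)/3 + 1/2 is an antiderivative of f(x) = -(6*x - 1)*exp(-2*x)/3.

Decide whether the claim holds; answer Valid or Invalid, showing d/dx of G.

d/dx[G] = (1 - 6*x)*exp(-2*x)/3
This equals f(x) exactly, so the claim holds.

Valid: G'(x) = f(x).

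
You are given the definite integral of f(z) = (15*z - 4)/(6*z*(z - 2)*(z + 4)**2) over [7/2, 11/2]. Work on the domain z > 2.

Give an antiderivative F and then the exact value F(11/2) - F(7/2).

Antiderivative: F(z) = log(z)/48 + 13*log(z - 2)/216 - 35*log(z + 4)/432 + 4/(9*z + 36); value = -35*log(19/2)/432 - 13*log(3/2)/216 - 32/2565 + log(11/2)/48 + 17*log(7/2)/432 + 35*log(15/2)/432

Factor the denominator (6*z*(z - 2)*(z + 4)**2) and decompose: f = -35/(432*(z + 4)) - 4/(9*(z + 4)**2) + 13/(216*(z - 2)) + 1/(48*z); each piece integrates to a log, atan, or power term.
F(z) = log(z)/48 + 13*log(z - 2)/216 - 35*log(z + 4)/432 + 4/(9*z + 36) is an antiderivative of f.
Check: d/dz[log(z)/48 + 13*log(z - 2)/216 - 35*log(z + 4)/432 + 4/(9*z + 36)] = (15*z - 4)/(6*z**4 + 36*z**3 - 192*z), which equals f(z).
F(11/2) = -35*log(19/2)/432 + log(11/2)/48 + 8/171 + 13*log(7/2)/216; F(7/2) = -35*log(15/2)/432 + 13*log(3/2)/216 + log(7/2)/48 + 8/135.
Integral = F(11/2) - F(7/2) = -35*log(19/2)/432 - 13*log(3/2)/216 - 32/2565 + log(11/2)/48 + 17*log(7/2)/432 + 35*log(15/2)/432.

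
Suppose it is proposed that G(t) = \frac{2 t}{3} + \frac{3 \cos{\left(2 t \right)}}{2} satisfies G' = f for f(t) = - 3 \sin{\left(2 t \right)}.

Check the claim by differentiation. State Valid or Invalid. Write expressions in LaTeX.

d/dt[G] = \frac{2}{3} - 3 \sin{\left(2 t \right)}
d/dt[G] - f(t) = \frac{2}{3} != 0.

Invalid: d/dt[G] - f = \frac{2}{3}, which is not 0.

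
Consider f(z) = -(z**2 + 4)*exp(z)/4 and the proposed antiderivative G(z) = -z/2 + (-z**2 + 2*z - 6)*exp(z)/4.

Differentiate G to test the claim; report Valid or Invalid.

d/dz[G] = -z**2*exp(z)/4 - exp(z) - 1/2
d/dz[G] - f(z) = -1/2 != 0.

Invalid: d/dz[G] - f = -1/2, which is not 0.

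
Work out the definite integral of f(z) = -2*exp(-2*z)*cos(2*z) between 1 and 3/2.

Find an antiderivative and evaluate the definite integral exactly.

Check any antiderivative F(z) by computing F'(z) and comparing it with f(z).
F(z) = (-sin(2*z) + cos(2*z))*exp(-2*z)/2 is an antiderivative of f.
Check: d/dz[(-sin(2*z) + cos(2*z))*exp(-2*z)/2] = -2*exp(-2*z)*cos(2*z) = f(z).
F(3/2) = exp(-3)*cos(3)/2 - exp(-3)*sin(3)/2; F(1) = -exp(-2)*sin(2)/2 + exp(-2)*cos(2)/2.
Integral = F(3/2) - F(1) = exp(-3)*cos(3)/2 - exp(-3)*sin(3)/2 - exp(-2)*cos(2)/2 + exp(-2)*sin(2)/2.

Antiderivative: F(z) = (-sin(2*z) + cos(2*z))*exp(-2*z)/2; value = exp(-3)*cos(3)/2 - exp(-3)*sin(3)/2 - exp(-2)*cos(2)/2 + exp(-2)*sin(2)/2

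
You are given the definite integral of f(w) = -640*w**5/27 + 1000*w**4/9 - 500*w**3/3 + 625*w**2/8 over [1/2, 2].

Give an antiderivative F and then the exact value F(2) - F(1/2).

f matches the chain-rule pattern g'(h)*h' with inner function h(w) = -4*w**2/3 + 5*w/2; substituting u = h(w) collapses the integral.
F(w) = -5*w**3*(8*w - 15)**3/648 is an antiderivative of f.
Check: d/dw[-5*w**3*(8*w - 15)**3/648] = -640*w**5/27 + 1000*w**4/9 - 500*w**3/3 + 625*w**2/8 = f(w).
F(2) = -5/81; F(1/2) = 6655/5184.
Integral = F(2) - F(1/2) = -775/576.

Antiderivative: F(w) = -5*w**3*(8*w - 15)**3/648; value = -775/576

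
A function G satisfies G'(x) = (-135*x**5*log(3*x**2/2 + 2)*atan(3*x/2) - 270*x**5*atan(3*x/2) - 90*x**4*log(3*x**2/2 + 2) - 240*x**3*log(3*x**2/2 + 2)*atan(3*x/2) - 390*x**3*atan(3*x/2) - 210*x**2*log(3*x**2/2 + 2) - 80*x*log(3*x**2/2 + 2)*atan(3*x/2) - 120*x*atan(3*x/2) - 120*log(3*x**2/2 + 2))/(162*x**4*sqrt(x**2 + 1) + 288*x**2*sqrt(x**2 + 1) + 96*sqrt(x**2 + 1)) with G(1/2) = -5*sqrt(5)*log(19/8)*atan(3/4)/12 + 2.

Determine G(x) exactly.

Differentiate the proposed G(x) back; it has to land on the given G'(x).
A general antiderivative is -5*sqrt(x**2 + 1)*log(3*x**2/2 + 2)*atan(3*x/2)/6 + C.
The condition gives C = -5*sqrt(5)*log(19/8)*atan(3/4)/12 + 2 - (-5*sqrt(5)*log(19/8)*atan(3/4)/12) = 2.
So G(x) = -5*sqrt(x**2 + 1)*log(3*x**2/2 + 2)*atan(3*x/2)/6 + 2.
Check: d/dx[-5*sqrt(x**2 + 1)*log(3*x**2/2 + 2)*atan(3*x/2)/6 + 2] = (-135*x**5*log(3*x**2/2 + 2)*atan(3*x/2) - 270*x**5*atan(3*x/2) - 90*x**4*log(3*x**2/2 + 2) - 240*x**3*log(3*x**2/2 + 2)*atan(3*x/2) - 390*x**3*atan(3*x/2) - 210*x**2*log(3*x**2/2 + 2) - 80*x*log(3*x**2/2 + 2)*atan(3*x/2) - 120*x*atan(3*x/2) - 120*log(3*x**2/2 + 2))/(162*x**4*sqrt(x**2 + 1) + 288*x**2*sqrt(x**2 + 1) + 96*sqrt(x**2 + 1)) = G'(x).

G(x) = -5*sqrt(x**2 + 1)*log(3*x**2/2 + 2)*atan(3*x/2)/6 + 2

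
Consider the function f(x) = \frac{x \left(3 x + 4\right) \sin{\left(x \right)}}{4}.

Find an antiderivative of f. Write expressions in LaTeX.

An antiderivative F(x) passes only if d/dx[F] lands on f(x) exactly.
Check: d/dx[- \frac{3 x^{2} \cos{\left(x \right)} - 6 x \sin{\left(x \right)} + 4 x \cos{\left(x \right)} - 4 \sin{\left(x \right)} - 6 \cos{\left(x \right)}}{4}] = \frac{3 x^{2} \sin{\left(x \right)}}{4} + x \sin{\left(x \right)}, which equals f(x).

An antiderivative is F(x) = - \frac{3 x^{2} \cos{\left(x \right)} - 6 x \sin{\left(x \right)} + 4 x \cos{\left(x \right)} - 4 \sin{\left(x \right)} - 6 \cos{\left(x \right)}}{4}.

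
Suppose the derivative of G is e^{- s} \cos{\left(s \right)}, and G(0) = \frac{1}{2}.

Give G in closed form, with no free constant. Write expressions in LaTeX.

G(s) = 1 + \frac{e^{- s} \sin{\left(s \right)}}{2} - \frac{e^{- s} \cos{\left(s \right)}}{2}

Since d/ds undoes antidifferentiation here, G(s) must give back the stated G'(s).
A general antiderivative is \frac{e^{- s} \sin{\left(s \right)}}{2} - \frac{e^{- s} \cos{\left(s \right)}}{2} + C.
The condition gives C = \frac{1}{2} - (- \frac{1}{2}) = 1.
So G(s) = 1 + \frac{e^{- s} \sin{\left(s \right)}}{2} - \frac{e^{- s} \cos{\left(s \right)}}{2}.
Check: d/ds[1 + \frac{e^{- s} \sin{\left(s \right)}}{2} - \frac{e^{- s} \cos{\left(s \right)}}{2}] = e^{- s} \cos{\left(s \right)} = G'(s).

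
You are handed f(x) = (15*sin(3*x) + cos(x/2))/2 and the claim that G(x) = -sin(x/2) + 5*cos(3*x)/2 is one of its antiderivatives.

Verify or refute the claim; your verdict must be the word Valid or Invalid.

Invalid: d/dx[G] - f = -15*sin(3*x) - cos(x/2), which is not 0.

d/dx[G] = -15*sin(3*x)/2 - cos(x/2)/2
d/dx[G] - f(x) = -15*sin(3*x) - cos(x/2) != 0.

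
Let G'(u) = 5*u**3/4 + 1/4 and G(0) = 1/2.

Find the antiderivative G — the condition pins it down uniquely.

Since d/du undoes antidifferentiation here, G(u) must give back the stated G'(u).
A general antiderivative is 5*u**4/16 + u/4 + C.
The condition gives C = 1/2 - (0) = 1/2.
So G(u) = 5*u**4/16 + u/4 + 1/2.
Check: d/du[5*u**4/16 + u/4 + 1/2] = 5*u**3/4 + 1/4 = G'(u).

G(u) = 5*u**4/16 + u/4 + 1/2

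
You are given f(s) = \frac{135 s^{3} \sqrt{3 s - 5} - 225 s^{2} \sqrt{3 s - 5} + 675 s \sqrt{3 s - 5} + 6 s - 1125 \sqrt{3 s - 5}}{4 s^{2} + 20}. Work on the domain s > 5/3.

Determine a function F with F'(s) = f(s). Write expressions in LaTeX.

An antiderivative is F(s) = \frac{27 s^{2} \sqrt{3 s - 5}}{2} - 45 s \sqrt{3 s - 5} + \frac{75 \sqrt{3 s - 5}}{2} + \frac{3 \log{\left(\frac{s^{2}}{2} + \frac{5}{2} \right)}}{4}.

Whatever form F(s) takes, F'(s) = f(s) is non-negotiable.
Check: d/ds[\frac{27 s^{2} \sqrt{3 s - 5}}{2} - 45 s \sqrt{3 s - 5} + \frac{75 \sqrt{3 s - 5}}{2} + \frac{3 \log{\left(\frac{s^{2}}{2} + \frac{5}{2} \right)}}{4}] = \frac{405 s^{4} - 1350 s^{3} + 3150 s^{2} + 6 s \sqrt{3 s - 5} - 6750 s + 5625}{4 s^{2} \sqrt{3 s - 5} + 20 \sqrt{3 s - 5}}, which equals f(s).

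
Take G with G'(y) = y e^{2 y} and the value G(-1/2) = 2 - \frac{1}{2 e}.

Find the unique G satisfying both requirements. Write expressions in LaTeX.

G(y) = \frac{\left(2 y - 1\right) e^{2 y} + 8}{4}

G'(y) has the shape u'v + uv' for u = \frac{y}{2} - \frac{1}{4} and v = e^{2 y} — it is the derivative of the product u*v.
A general antiderivative is \frac{\left(2 y - 1\right) e^{2 y}}{4} + C.
The condition gives C = 2 - \frac{1}{2 e} - (- \frac{1}{2 e}) = 2.
So G(y) = \frac{\left(2 y - 1\right) e^{2 y} + 8}{4}.
Check: d/dy[\frac{\left(2 y - 1\right) e^{2 y} + 8}{4}] = y e^{2 y} = G'(y).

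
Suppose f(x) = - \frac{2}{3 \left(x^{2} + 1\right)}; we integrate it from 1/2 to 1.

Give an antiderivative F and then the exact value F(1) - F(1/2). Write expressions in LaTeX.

A first test for any F(x): its x-derivative must equal f(x) identically.
F(x) = - \frac{2 \operatorname{atan}{\left(x \right)}}{3} is an antiderivative of f.
Check: d/dx[- \frac{2 \operatorname{atan}{\left(x \right)}}{3}] = - \frac{2}{3 x^{2} + 3}, which equals f(x).
F(1) = - \frac{\pi}{6}; F(1/2) = - \frac{2 \operatorname{atan}{\left(\frac{1}{2} \right)}}{3}.
Integral = F(1) - F(1/2) = - \frac{\pi}{6} + \frac{2 \operatorname{atan}{\left(\frac{1}{2} \right)}}{3}.

Antiderivative: F(x) = - \frac{2 \operatorname{atan}{\left(x \right)}}{3}; value = - \frac{\pi}{6} + \frac{2 \operatorname{atan}{\left(\frac{1}{2} \right)}}{3}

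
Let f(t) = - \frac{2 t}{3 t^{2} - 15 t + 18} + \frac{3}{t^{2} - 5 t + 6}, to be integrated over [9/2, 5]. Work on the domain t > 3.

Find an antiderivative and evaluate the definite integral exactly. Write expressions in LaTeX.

Antiderivative: F(t) = \log{\left(t - 3 \right)} - \frac{5 \log{\left(t - 2 \right)}}{3}; value = - \frac{5 \log{\left(3 \right)}}{3} - \log{\left(\frac{3}{2} \right)} + \log{\left(2 \right)} + \frac{5 \log{\left(\frac{5}{2} \right)}}{3}

The denominator factors as 3 \left(t - 3\right) \left(t - 2\right); partial fractions split f into directly integrable pieces: - \frac{5}{3 \left(t - 2\right)} + \frac{1}{t - 3}.
F(t) = \log{\left(t - 3 \right)} - \frac{5 \log{\left(t - 2 \right)}}{3} is an antiderivative of f.
Check: d/dt[\log{\left(t - 3 \right)} - \frac{5 \log{\left(t - 2 \right)}}{3}] = \frac{9 - 2 t}{3 t^{2} - 15 t + 18}, which equals f(t).
F(5) = - \frac{5 \log{\left(3 \right)}}{3} + \log{\left(2 \right)}; F(9/2) = - \frac{5 \log{\left(\frac{5}{2} \right)}}{3} + \log{\left(\frac{3}{2} \right)}.
Integral = F(5) - F(9/2) = - \frac{5 \log{\left(3 \right)}}{3} - \log{\left(\frac{3}{2} \right)} + \log{\left(2 \right)} + \frac{5 \log{\left(\frac{5}{2} \right)}}{3}.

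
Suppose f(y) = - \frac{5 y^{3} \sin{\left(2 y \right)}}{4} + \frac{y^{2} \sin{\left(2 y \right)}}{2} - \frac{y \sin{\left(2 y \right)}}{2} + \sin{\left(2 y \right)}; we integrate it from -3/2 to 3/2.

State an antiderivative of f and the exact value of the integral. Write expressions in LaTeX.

Antiderivative: F(y) = \frac{5 y^{3} \cos{\left(2 y \right)}}{8} - \frac{15 y^{2} \sin{\left(2 y \right)}}{16} - \frac{y^{2} \cos{\left(2 y \right)}}{4} + \frac{y \sin{\left(2 y \right)}}{4} - \frac{11 y \cos{\left(2 y \right)}}{16} + \frac{11 \sin{\left(2 y \right)}}{32} - \frac{3 \cos{\left(2 y \right)}}{8}; value = \frac{69 \cos{\left(3 \right)}}{32} - \frac{113 \sin{\left(3 \right)}}{32}

The integrand splits into summands that can be handled one at a time.
F(y) = \frac{5 y^{3} \cos{\left(2 y \right)}}{8} - \frac{15 y^{2} \sin{\left(2 y \right)}}{16} - \frac{y^{2} \cos{\left(2 y \right)}}{4} + \frac{y \sin{\left(2 y \right)}}{4} - \frac{11 y \cos{\left(2 y \right)}}{16} + \frac{11 \sin{\left(2 y \right)}}{32} - \frac{3 \cos{\left(2 y \right)}}{8} is an antiderivative of f.
Check: d/dy[\frac{5 y^{3} \cos{\left(2 y \right)}}{8} - \frac{15 y^{2} \sin{\left(2 y \right)}}{16} - \frac{y^{2} \cos{\left(2 y \right)}}{4} + \frac{y \sin{\left(2 y \right)}}{4} - \frac{11 y \cos{\left(2 y \right)}}{16} + \frac{11 \sin{\left(2 y \right)}}{32} - \frac{3 \cos{\left(2 y \right)}}{8}] = - \frac{5 y^{3} \sin{\left(2 y \right)}}{4} + \frac{y^{2} \sin{\left(2 y \right)}}{2} - \frac{y \sin{\left(2 y \right)}}{2} + \sin{\left(2 y \right)} = f(y).
F(3/2) = - \frac{89 \sin{\left(3 \right)}}{64} + \frac{9 \cos{\left(3 \right)}}{64}; F(-3/2) = \frac{137 \sin{\left(3 \right)}}{64} - \frac{129 \cos{\left(3 \right)}}{64}.
Integral = F(3/2) - F(-3/2) = \frac{69 \cos{\left(3 \right)}}{32} - \frac{113 \sin{\left(3 \right)}}{32}.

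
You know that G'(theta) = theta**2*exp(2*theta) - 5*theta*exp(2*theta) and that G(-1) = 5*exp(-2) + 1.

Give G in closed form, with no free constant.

G(theta) = (theta**2 - 6*theta + 3)*exp(2*theta)/2 + 1

G'(theta) has the shape u'v + uv' for u = theta**2/2 - 3*theta + 3/2 and v = exp(2*theta) — it is the derivative of the product u*v.
A general antiderivative is (theta**2 - 6*theta + 3)*exp(2*theta)/2 + C.
The condition gives C = 5*exp(-2) + 1 - (5*exp(-2)) = 1.
So G(theta) = (theta**2 - 6*theta + 3)*exp(2*theta)/2 + 1.
Check: d/dtheta[(theta**2 - 6*theta + 3)*exp(2*theta)/2 + 1] = theta**2*exp(2*theta) - 5*theta*exp(2*theta) = G'(theta).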